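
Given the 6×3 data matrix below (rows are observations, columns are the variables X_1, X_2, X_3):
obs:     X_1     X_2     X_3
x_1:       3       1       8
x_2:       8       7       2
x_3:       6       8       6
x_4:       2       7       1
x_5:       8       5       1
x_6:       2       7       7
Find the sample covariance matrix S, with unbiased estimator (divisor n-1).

Step 1 — column means:
  mean(X_1) = (3 + 8 + 6 + 2 + 8 + 2) / 6 = 29/6 = 4.8333
  mean(X_2) = (1 + 7 + 8 + 7 + 5 + 7) / 6 = 35/6 = 5.8333
  mean(X_3) = (8 + 2 + 6 + 1 + 1 + 7) / 6 = 25/6 = 4.1667

Step 2 — sample covariance S[i,j] = (1/(n-1)) · Σ_k (x_{k,i} - mean_i) · (x_{k,j} - mean_j), with n-1 = 5.
  S[X_1,X_1] = ((-1.8333)·(-1.8333) + (3.1667)·(3.1667) + (1.1667)·(1.1667) + (-2.8333)·(-2.8333) + (3.1667)·(3.1667) + (-2.8333)·(-2.8333)) / 5 = 40.8333/5 = 8.1667
  S[X_1,X_2] = ((-1.8333)·(-4.8333) + (3.1667)·(1.1667) + (1.1667)·(2.1667) + (-2.8333)·(1.1667) + (3.1667)·(-0.8333) + (-2.8333)·(1.1667)) / 5 = 5.8333/5 = 1.1667
  S[X_1,X_3] = ((-1.8333)·(3.8333) + (3.1667)·(-2.1667) + (1.1667)·(1.8333) + (-2.8333)·(-3.1667) + (3.1667)·(-3.1667) + (-2.8333)·(2.8333)) / 5 = -20.8333/5 = -4.1667
  S[X_2,X_2] = ((-4.8333)·(-4.8333) + (1.1667)·(1.1667) + (2.1667)·(2.1667) + (1.1667)·(1.1667) + (-0.8333)·(-0.8333) + (1.1667)·(1.1667)) / 5 = 32.8333/5 = 6.5667
  S[X_2,X_3] = ((-4.8333)·(3.8333) + (1.1667)·(-2.1667) + (2.1667)·(1.8333) + (1.1667)·(-3.1667) + (-0.8333)·(-3.1667) + (1.1667)·(2.8333)) / 5 = -14.8333/5 = -2.9667
  S[X_3,X_3] = ((3.8333)·(3.8333) + (-2.1667)·(-2.1667) + (1.8333)·(1.8333) + (-3.1667)·(-3.1667) + (-3.1667)·(-3.1667) + (2.8333)·(2.8333)) / 5 = 50.8333/5 = 10.1667

S is symmetric (S[j,i] = S[i,j]). Assembling:

S = [[8.1667, 1.1667, -4.1667],
 [1.1667, 6.5667, -2.9667],
 [-4.1667, -2.9667, 10.1667]]


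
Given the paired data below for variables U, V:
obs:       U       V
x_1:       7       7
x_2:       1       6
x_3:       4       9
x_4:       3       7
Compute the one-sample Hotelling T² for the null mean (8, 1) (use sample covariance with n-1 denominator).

Step 1 — sample mean vector:
  mean(U) = (7 + 1 + 4 + 3) / 4 = 15/4 = 3.75
  mean(V) = (7 + 6 + 9 + 7) / 4 = 29/4 = 7.25
  x̄ = (3.75, 7.25),  deviation x̄ - mu_0 = (3.75, 7.25) - (8, 1) = (-4.25, 6.25).

Step 2 — sample covariance matrix, S[i,j] = (1/(n-1)) · Σ_k (x_{k,i} - mean_i) · (x_{k,j} - mean_j), divisor n-1 = 3:
  S[U,U] = ((3.25)·(3.25) + (-2.75)·(-2.75) + (0.25)·(0.25) + (-0.75)·(-0.75)) / 3 = 18.75/3 = 6.25
  S[U,V] = ((3.25)·(-0.25) + (-2.75)·(-1.25) + (0.25)·(1.75) + (-0.75)·(-0.25)) / 3 = 3.25/3 = 1.0833
  S[V,V] = ((-0.25)·(-0.25) + (-1.25)·(-1.25) + (1.75)·(1.75) + (-0.25)·(-0.25)) / 3 = 4.75/3 = 1.5833
  S = [[6.25, 1.0833],
 [1.0833, 1.5833]].

Step 3 — invert S. det(S) = 6.25·1.5833 - (1.0833)² = 8.7222.
  S^{-1} = (1/det) · [[d, -b], [-b, a]] = [[0.1815, -0.1242],
 [-0.1242, 0.7166]].

Step 4 — quadratic form (x̄ - mu_0)^T · S^{-1} · (x̄ - mu_0):
  S^{-1} · (x̄ - mu_0) = (-1.5478, 5.0064),
  (x̄ - mu_0)^T · [...] = (-4.25)·(-1.5478) + (6.25)·(5.0064) = 37.8678.

Step 5 — scale by n: T² = 4 · 37.8678 = 151.4713.

T² ≈ 151.4713


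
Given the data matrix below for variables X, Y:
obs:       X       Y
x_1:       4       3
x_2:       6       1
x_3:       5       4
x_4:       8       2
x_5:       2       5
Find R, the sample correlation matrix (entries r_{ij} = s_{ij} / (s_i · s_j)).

Step 1 — column means:
  mean(X) = (4 + 6 + 5 + 8 + 2) / 5 = 25/5 = 5
  mean(Y) = (3 + 1 + 4 + 2 + 5) / 5 = 15/5 = 3

Step 2 — sample variances and covariances s[i,j] = (1/(n-1)) · Σ_k (x_{k,i} - mean_i) · (x_{k,j} - mean_j), with n-1 = 4:
  s[X,X] = ((-1)·(-1) + (1)·(1) + (0)·(0) + (3)·(3) + (-3)·(-3)) / 4 = 20/4 = 5
  s[X,Y] = ((-1)·(0) + (1)·(-2) + (0)·(1) + (3)·(-1) + (-3)·(2)) / 4 = -11/4 = -2.75
  s[Y,Y] = ((0)·(0) + (-2)·(-2) + (1)·(1) + (-1)·(-1) + (2)·(2)) / 4 = 10/4 = 2.5
  Sample standard deviations s_i = √(s[i,i]):
  s(X) = √(5) = 2.2361
  s(Y) = √(2.5) = 1.5811

Step 3 — r_{ij} = s_{ij} / (s_i · s_j):
  r[X,X] = 1 (diagonal).
  r[X,Y] = -2.75 / (2.2361 · 1.5811) = -2.75 / 3.5355 = -0.7778
  r[Y,Y] = 1 (diagonal).

R is symmetric with unit diagonal. Assembling:

R = [[1, -0.7778],
 [-0.7778, 1]]


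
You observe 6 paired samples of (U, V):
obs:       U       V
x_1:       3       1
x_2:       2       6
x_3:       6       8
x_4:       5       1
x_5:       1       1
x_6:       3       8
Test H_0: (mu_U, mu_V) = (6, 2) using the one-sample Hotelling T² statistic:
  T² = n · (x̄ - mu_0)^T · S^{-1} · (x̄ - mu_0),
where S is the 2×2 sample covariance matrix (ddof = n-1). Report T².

Step 1 — sample mean vector:
  mean(U) = (3 + 2 + 6 + 5 + 1 + 3) / 6 = 20/6 = 3.3333
  mean(V) = (1 + 6 + 8 + 1 + 1 + 8) / 6 = 25/6 = 4.1667
  x̄ = (3.3333, 4.1667),  deviation x̄ - mu_0 = (3.3333, 4.1667) - (6, 2) = (-2.6667, 2.1667).

Step 2 — sample covariance matrix, S[i,j] = (1/(n-1)) · Σ_k (x_{k,i} - mean_i) · (x_{k,j} - mean_j), divisor n-1 = 5:
  S[U,U] = ((-0.3333)·(-0.3333) + (-1.3333)·(-1.3333) + (2.6667)·(2.6667) + (1.6667)·(1.6667) + (-2.3333)·(-2.3333) + (-0.3333)·(-0.3333)) / 5 = 17.3333/5 = 3.4667
  S[U,V] = ((-0.3333)·(-3.1667) + (-1.3333)·(1.8333) + (2.6667)·(3.8333) + (1.6667)·(-3.1667) + (-2.3333)·(-3.1667) + (-0.3333)·(3.8333)) / 5 = 9.6667/5 = 1.9333
  S[V,V] = ((-3.1667)·(-3.1667) + (1.8333)·(1.8333) + (3.8333)·(3.8333) + (-3.1667)·(-3.1667) + (-3.1667)·(-3.1667) + (3.8333)·(3.8333)) / 5 = 62.8333/5 = 12.5667
  S = [[3.4667, 1.9333],
 [1.9333, 12.5667]].

Step 3 — invert S. det(S) = 3.4667·12.5667 - (1.9333)² = 39.8267.
  S^{-1} = (1/det) · [[d, -b], [-b, a]] = [[0.3155, -0.0485],
 [-0.0485, 0.087]].

Step 4 — quadratic form (x̄ - mu_0)^T · S^{-1} · (x̄ - mu_0):
  S^{-1} · (x̄ - mu_0) = (-0.9466, 0.318),
  (x̄ - mu_0)^T · [...] = (-2.6667)·(-0.9466) + (2.1667)·(0.318) = 3.2134.

Step 5 — scale by n: T² = 6 · 3.2134 = 19.2802.

T² ≈ 19.2802


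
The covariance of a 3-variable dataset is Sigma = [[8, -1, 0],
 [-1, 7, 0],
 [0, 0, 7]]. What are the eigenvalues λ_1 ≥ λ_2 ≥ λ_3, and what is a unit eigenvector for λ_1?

Step 1 — characteristic polynomial p(λ) = det(λI - Sigma) = λ³ - tr·λ² + c_1·λ - det, where tr = trace, c_1 = sum of the principal 2×2 minors, det = det(Sigma):
  tr = 8 + 7 + 7 = 22,
  c_1 = (8·7 - (-1)²) + (8·7 - (0)²) + (7·7 - (0)²) = 55 + 56 + 49 = 160,
  det = 8·(7·7 - (0)²) - (-1)·((-1)·7 - (0)·(0)) + (0)·((-1)·(0) - 7·(0)) = 8·(49) - (-1)·(-7) + (0)·(0) = 385.
  So p(λ) = λ³ - 22λ² + 160λ - 385.
Step 2 — look for an integer root (rational root theorem: any rational root is an integer divisor of 385). Testing λ = 7:
  p(7) = 343 - 1078 + 1120 - 385 = 0  ✓
  Dividing out (λ - 7): p(λ) = (λ - 7)(λ² - 15λ + 55).
Step 3 — remaining eigenvalues from the quadratic λ² - 15λ + 55 = 0:
  Δ = 15² - 4·55 = 225 - 220 = 5,  λ = (15 ± √5)/2 = (15 ± 2.2361)/2 ≈ 8.618 or 6.382.
  Sorted: λ_1 = 8.618,  λ_2 = 7,  λ_3 = 6.382  (check: sum = 22 = tr ✓).

Step 4 — unit eigenvector for λ_1 ≈ 8.618: v spans the null space of (Sigma - λ_1 I), whose rows are
  r_1 = (-0.618, -1, 0),  r_2 = (-1, -1.618, 0),  r_3 = (0, 0, -1.618).
  v is orthogonal to every row, so take v ∝ r_1 × r_3 = ((-1)·(-1.618) - (0)·(0), (0)·(0) - (-0.618)·(-1.618), (-0.618)·(0) - (-1)·(0)) ≈ (1.618, -1, 0).
  Let u = (1.618, -1, 0).
  ||u|| = √((1.618)² + (-1)² + (0)²) = √(3.618) ≈ 1.9021,  v_1 = u/||u|| ≈ (0.8507, -0.5257, 0) (||v_1|| = 1).

λ_1 = 8.618,  λ_2 = 7,  λ_3 = 6.382;  v_1 ≈ (0.8507, -0.5257, 0)


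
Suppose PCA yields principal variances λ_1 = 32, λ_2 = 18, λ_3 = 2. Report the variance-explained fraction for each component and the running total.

Step 1 — total variance = trace(Sigma) = Σ λ_i = 32 + 18 + 2 = 52.

Step 2 — fraction explained by component i = λ_i / Σ λ:
  PC1: 32/52 = 0.6154
  PC2: 18/52 = 0.3462
  PC3: 2/52 = 0.0385

Step 3 — cumulative fraction after k components = (λ_1 + ... + λ_k) / Σ λ:
  k = 1: 32/52 = 0.6154
  k = 2: (32 + 18)/52 = 50/52 = 0.9615
  k = 3: (32 + 18 + 2)/52 = 52/52 = 1

Summary (fraction, with percent):

explained: PC1 0.6154 (61.54%), PC2 0.3462 (34.62%), PC3 0.0385 (3.85%);  cumulative: 0.6154, 0.9615, 1


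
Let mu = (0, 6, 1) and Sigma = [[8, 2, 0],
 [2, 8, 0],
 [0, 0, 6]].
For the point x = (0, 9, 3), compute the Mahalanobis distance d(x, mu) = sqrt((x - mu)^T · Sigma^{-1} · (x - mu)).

Step 1 — centre the observation: (x - mu) = (0, 3, 2).

Step 2 — invert Sigma (cofactor / det for 3×3, or solve directly):
  Sigma^{-1} = [[0.1333, -0.0333, 0],
 [-0.0333, 0.1333, 0],
 [0, 0, 0.1667]].

Step 3 — form the quadratic (x - mu)^T · Sigma^{-1} · (x - mu):
  Sigma^{-1} · (x - mu) = (-0.1, 0.4, 0.3333).
  (x - mu)^T · [Sigma^{-1} · (x - mu)] = (0)·(-0.1) + (3)·(0.4) + (2)·(0.3333) = 1.8667.

Step 4 — take square root: d = √(1.8667) ≈ 1.3663.

d(x, mu) = √(1.8667) ≈ 1.3663


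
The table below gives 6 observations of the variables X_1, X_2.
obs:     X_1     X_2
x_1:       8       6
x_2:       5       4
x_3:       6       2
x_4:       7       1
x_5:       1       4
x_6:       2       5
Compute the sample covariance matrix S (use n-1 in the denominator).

Step 1 — column means:
  mean(X_1) = (8 + 5 + 6 + 7 + 1 + 2) / 6 = 29/6 = 4.8333
  mean(X_2) = (6 + 4 + 2 + 1 + 4 + 5) / 6 = 22/6 = 3.6667

Step 2 — sample covariance S[i,j] = (1/(n-1)) · Σ_k (x_{k,i} - mean_i) · (x_{k,j} - mean_j), with n-1 = 5.
  S[X_1,X_1] = ((3.1667)·(3.1667) + (0.1667)·(0.1667) + (1.1667)·(1.1667) + (2.1667)·(2.1667) + (-3.8333)·(-3.8333) + (-2.8333)·(-2.8333)) / 5 = 38.8333/5 = 7.7667
  S[X_1,X_2] = ((3.1667)·(2.3333) + (0.1667)·(0.3333) + (1.1667)·(-1.6667) + (2.1667)·(-2.6667) + (-3.8333)·(0.3333) + (-2.8333)·(1.3333)) / 5 = -5.3333/5 = -1.0667
  S[X_2,X_2] = ((2.3333)·(2.3333) + (0.3333)·(0.3333) + (-1.6667)·(-1.6667) + (-2.6667)·(-2.6667) + (0.3333)·(0.3333) + (1.3333)·(1.3333)) / 5 = 17.3333/5 = 3.4667

S is symmetric (S[j,i] = S[i,j]). Assembling:

S = [[7.7667, -1.0667],
 [-1.0667, 3.4667]]


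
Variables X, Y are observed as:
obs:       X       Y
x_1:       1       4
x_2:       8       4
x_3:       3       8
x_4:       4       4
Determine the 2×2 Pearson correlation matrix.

Step 1 — column means:
  mean(X) = (1 + 8 + 3 + 4) / 4 = 16/4 = 4
  mean(Y) = (4 + 4 + 8 + 4) / 4 = 20/4 = 5

Step 2 — sample variances and covariances s[i,j] = (1/(n-1)) · Σ_k (x_{k,i} - mean_i) · (x_{k,j} - mean_j), with n-1 = 3:
  s[X,X] = ((-3)·(-3) + (4)·(4) + (-1)·(-1) + (0)·(0)) / 3 = 26/3 = 8.6667
  s[X,Y] = ((-3)·(-1) + (4)·(-1) + (-1)·(3) + (0)·(-1)) / 3 = -4/3 = -1.3333
  s[Y,Y] = ((-1)·(-1) + (-1)·(-1) + (3)·(3) + (-1)·(-1)) / 3 = 12/3 = 4
  Sample standard deviations s_i = √(s[i,i]):
  s(X) = √(8.6667) = 2.9439
  s(Y) = √(4) = 2

Step 3 — r_{ij} = s_{ij} / (s_i · s_j):
  r[X,X] = 1 (diagonal).
  r[X,Y] = -1.3333 / (2.9439 · 2) = -1.3333 / 5.8878 = -0.2265
  r[Y,Y] = 1 (diagonal).

R is symmetric with unit diagonal. Assembling:

R = [[1, -0.2265],
 [-0.2265, 1]]


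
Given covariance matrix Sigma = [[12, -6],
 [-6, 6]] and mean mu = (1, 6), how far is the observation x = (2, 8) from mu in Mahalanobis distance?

Step 1 — centre the observation: (x - mu) = (1, 2).

Step 2 — invert Sigma. det(Sigma) = 12·6 - (-6)² = 36.
  Sigma^{-1} = (1/det) · [[d, -b], [-b, a]] = [[0.1667, 0.1667],
 [0.1667, 0.3333]].

Step 3 — form the quadratic (x - mu)^T · Sigma^{-1} · (x - mu):
  Sigma^{-1} · (x - mu) = (0.5, 0.8333).
  (x - mu)^T · [Sigma^{-1} · (x - mu)] = (1)·(0.5) + (2)·(0.8333) = 2.1667.

Step 4 — take square root: d = √(2.1667) ≈ 1.472.

d(x, mu) = √(2.1667) ≈ 1.472


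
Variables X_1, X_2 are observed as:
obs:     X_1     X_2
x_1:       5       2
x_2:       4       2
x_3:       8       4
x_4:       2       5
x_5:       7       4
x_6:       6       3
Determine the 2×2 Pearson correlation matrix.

Step 1 — column means:
  mean(X_1) = (5 + 4 + 8 + 2 + 7 + 6) / 6 = 32/6 = 5.3333
  mean(X_2) = (2 + 2 + 4 + 5 + 4 + 3) / 6 = 20/6 = 3.3333

Step 2 — sample variances and covariances s[i,j] = (1/(n-1)) · Σ_k (x_{k,i} - mean_i) · (x_{k,j} - mean_j), with n-1 = 5:
  s[X_1,X_1] = ((-0.3333)·(-0.3333) + (-1.3333)·(-1.3333) + (2.6667)·(2.6667) + (-3.3333)·(-3.3333) + (1.6667)·(1.6667) + (0.6667)·(0.6667)) / 5 = 23.3333/5 = 4.6667
  s[X_1,X_2] = ((-0.3333)·(-1.3333) + (-1.3333)·(-1.3333) + (2.6667)·(0.6667) + (-3.3333)·(1.6667) + (1.6667)·(0.6667) + (0.6667)·(-0.3333)) / 5 = -0.6667/5 = -0.1333
  s[X_2,X_2] = ((-1.3333)·(-1.3333) + (-1.3333)·(-1.3333) + (0.6667)·(0.6667) + (1.6667)·(1.6667) + (0.6667)·(0.6667) + (-0.3333)·(-0.3333)) / 5 = 7.3333/5 = 1.4667
  Sample standard deviations s_i = √(s[i,i]):
  s(X_1) = √(4.6667) = 2.1602
  s(X_2) = √(1.4667) = 1.2111

Step 3 — r_{ij} = s_{ij} / (s_i · s_j):
  r[X_1,X_1] = 1 (diagonal).
  r[X_1,X_2] = -0.1333 / (2.1602 · 1.2111) = -0.1333 / 2.6162 = -0.051
  r[X_2,X_2] = 1 (diagonal).

R is symmetric with unit diagonal. Assembling:

R = [[1, -0.051],
 [-0.051, 1]]


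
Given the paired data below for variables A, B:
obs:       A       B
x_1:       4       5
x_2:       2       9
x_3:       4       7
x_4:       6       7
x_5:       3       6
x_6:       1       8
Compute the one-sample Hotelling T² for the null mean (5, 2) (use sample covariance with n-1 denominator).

Step 1 — sample mean vector:
  mean(A) = (4 + 2 + 4 + 6 + 3 + 1) / 6 = 20/6 = 3.3333
  mean(B) = (5 + 9 + 7 + 7 + 6 + 8) / 6 = 42/6 = 7
  x̄ = (3.3333, 7),  deviation x̄ - mu_0 = (3.3333, 7) - (5, 2) = (-1.6667, 5).

Step 2 — sample covariance matrix, S[i,j] = (1/(n-1)) · Σ_k (x_{k,i} - mean_i) · (x_{k,j} - mean_j), divisor n-1 = 5:
  S[A,A] = ((0.6667)·(0.6667) + (-1.3333)·(-1.3333) + (0.6667)·(0.6667) + (2.6667)·(2.6667) + (-0.3333)·(-0.3333) + (-2.3333)·(-2.3333)) / 5 = 15.3333/5 = 3.0667
  S[A,B] = ((0.6667)·(-2) + (-1.3333)·(2) + (0.6667)·(0) + (2.6667)·(0) + (-0.3333)·(-1) + (-2.3333)·(1)) / 5 = -6/5 = -1.2
  S[B,B] = ((-2)·(-2) + (2)·(2) + (0)·(0) + (0)·(0) + (-1)·(-1) + (1)·(1)) / 5 = 10/5 = 2
  S = [[3.0667, -1.2],
 [-1.2, 2]].

Step 3 — invert S. det(S) = 3.0667·2 - (-1.2)² = 4.6933.
  S^{-1} = (1/det) · [[d, -b], [-b, a]] = [[0.4261, 0.2557],
 [0.2557, 0.6534]].

Step 4 — quadratic form (x̄ - mu_0)^T · S^{-1} · (x̄ - mu_0):
  S^{-1} · (x̄ - mu_0) = (0.5682, 2.8409),
  (x̄ - mu_0)^T · [...] = (-1.6667)·(0.5682) + (5)·(2.8409) = 13.2576.

Step 5 — scale by n: T² = 6 · 13.2576 = 79.5455.

T² ≈ 79.5455


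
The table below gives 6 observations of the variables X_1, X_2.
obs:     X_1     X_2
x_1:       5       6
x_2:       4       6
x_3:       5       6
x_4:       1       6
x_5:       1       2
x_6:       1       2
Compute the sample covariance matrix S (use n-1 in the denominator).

Step 1 — column means:
  mean(X_1) = (5 + 4 + 5 + 1 + 1 + 1) / 6 = 17/6 = 2.8333
  mean(X_2) = (6 + 6 + 6 + 6 + 2 + 2) / 6 = 28/6 = 4.6667

Step 2 — sample covariance S[i,j] = (1/(n-1)) · Σ_k (x_{k,i} - mean_i) · (x_{k,j} - mean_j), with n-1 = 5.
  S[X_1,X_1] = ((2.1667)·(2.1667) + (1.1667)·(1.1667) + (2.1667)·(2.1667) + (-1.8333)·(-1.8333) + (-1.8333)·(-1.8333) + (-1.8333)·(-1.8333)) / 5 = 20.8333/5 = 4.1667
  S[X_1,X_2] = ((2.1667)·(1.3333) + (1.1667)·(1.3333) + (2.1667)·(1.3333) + (-1.8333)·(1.3333) + (-1.8333)·(-2.6667) + (-1.8333)·(-2.6667)) / 5 = 14.6667/5 = 2.9333
  S[X_2,X_2] = ((1.3333)·(1.3333) + (1.3333)·(1.3333) + (1.3333)·(1.3333) + (1.3333)·(1.3333) + (-2.6667)·(-2.6667) + (-2.6667)·(-2.6667)) / 5 = 21.3333/5 = 4.2667

S is symmetric (S[j,i] = S[i,j]). Assembling:

S = [[4.1667, 2.9333],
 [2.9333, 4.2667]]


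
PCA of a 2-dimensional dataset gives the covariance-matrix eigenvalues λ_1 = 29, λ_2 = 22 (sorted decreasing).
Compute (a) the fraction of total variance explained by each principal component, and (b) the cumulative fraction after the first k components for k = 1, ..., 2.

Step 1 — total variance = trace(Sigma) = Σ λ_i = 29 + 22 = 51.

Step 2 — fraction explained by component i = λ_i / Σ λ:
  PC1: 29/51 = 0.5686
  PC2: 22/51 = 0.4314

Step 3 — cumulative fraction after k components = (λ_1 + ... + λ_k) / Σ λ:
  k = 1: 29/51 = 0.5686
  k = 2: (29 + 22)/51 = 51/51 = 1

Summary (fraction, with percent):

explained: PC1 0.5686 (56.86%), PC2 0.4314 (43.14%);  cumulative: 0.5686, 1


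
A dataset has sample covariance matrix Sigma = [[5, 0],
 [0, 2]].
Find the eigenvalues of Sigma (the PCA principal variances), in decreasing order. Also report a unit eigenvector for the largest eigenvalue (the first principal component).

Step 1 — characteristic polynomial of 2×2 Sigma:
  det(Sigma - λI) = λ² - trace · λ + det = 0.
  trace = 5 + 2 = 7, det = 5·2 - (0)² = 10.
Step 2 — discriminant:
  Δ = trace² - 4·det = 49 - 40 = 9.
Step 3 — eigenvalues:
  λ = (trace ± √Δ)/2 = (7 ± 3)/2,
  λ_1 = 5,  λ_2 = 2.

Step 4 — unit eigenvector for λ_1: Sigma is diagonal, so its eigenvectors are the coordinate axes. λ_1 = 5 is the diagonal entry on the first coordinate axis, hence
  v_1 = (1, 0) (||v_1|| = 1).

λ_1 = 5,  λ_2 = 2;  v_1 ≈ (1, 0)


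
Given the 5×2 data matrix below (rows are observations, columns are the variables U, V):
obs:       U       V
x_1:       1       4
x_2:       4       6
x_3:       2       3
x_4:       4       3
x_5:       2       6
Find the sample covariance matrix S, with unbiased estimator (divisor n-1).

Step 1 — column means:
  mean(U) = (1 + 4 + 2 + 4 + 2) / 5 = 13/5 = 2.6
  mean(V) = (4 + 6 + 3 + 3 + 6) / 5 = 22/5 = 4.4

Step 2 — sample covariance S[i,j] = (1/(n-1)) · Σ_k (x_{k,i} - mean_i) · (x_{k,j} - mean_j), with n-1 = 4.
  S[U,U] = ((-1.6)·(-1.6) + (1.4)·(1.4) + (-0.6)·(-0.6) + (1.4)·(1.4) + (-0.6)·(-0.6)) / 4 = 7.2/4 = 1.8
  S[U,V] = ((-1.6)·(-0.4) + (1.4)·(1.6) + (-0.6)·(-1.4) + (1.4)·(-1.4) + (-0.6)·(1.6)) / 4 = 0.8/4 = 0.2
  S[V,V] = ((-0.4)·(-0.4) + (1.6)·(1.6) + (-1.4)·(-1.4) + (-1.4)·(-1.4) + (1.6)·(1.6)) / 4 = 9.2/4 = 2.3

S is symmetric (S[j,i] = S[i,j]). Assembling:

S = [[1.8, 0.2],
 [0.2, 2.3]]


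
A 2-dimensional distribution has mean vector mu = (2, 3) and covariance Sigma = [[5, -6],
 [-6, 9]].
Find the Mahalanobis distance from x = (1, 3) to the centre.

Step 1 — centre the observation: (x - mu) = (-1, 0).

Step 2 — invert Sigma. det(Sigma) = 5·9 - (-6)² = 9.
  Sigma^{-1} = (1/det) · [[d, -b], [-b, a]] = [[1, 0.6667],
 [0.6667, 0.5556]].

Step 3 — form the quadratic (x - mu)^T · Sigma^{-1} · (x - mu):
  Sigma^{-1} · (x - mu) = (-1, -0.6667).
  (x - mu)^T · [Sigma^{-1} · (x - mu)] = (-1)·(-1) + (0)·(-0.6667) = 1.

Step 4 — take square root: d = √(1) ≈ 1.

d(x, mu) = √(1) ≈ 1


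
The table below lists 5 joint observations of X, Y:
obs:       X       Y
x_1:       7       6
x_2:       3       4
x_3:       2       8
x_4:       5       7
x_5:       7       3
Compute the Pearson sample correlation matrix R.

Step 1 — column means:
  mean(X) = (7 + 3 + 2 + 5 + 7) / 5 = 24/5 = 4.8
  mean(Y) = (6 + 4 + 8 + 7 + 3) / 5 = 28/5 = 5.6

Step 2 — sample variances and covariances s[i,j] = (1/(n-1)) · Σ_k (x_{k,i} - mean_i) · (x_{k,j} - mean_j), with n-1 = 4:
  s[X,X] = ((2.2)·(2.2) + (-1.8)·(-1.8) + (-2.8)·(-2.8) + (0.2)·(0.2) + (2.2)·(2.2)) / 4 = 20.8/4 = 5.2
  s[X,Y] = ((2.2)·(0.4) + (-1.8)·(-1.6) + (-2.8)·(2.4) + (0.2)·(1.4) + (2.2)·(-2.6)) / 4 = -8.4/4 = -2.1
  s[Y,Y] = ((0.4)·(0.4) + (-1.6)·(-1.6) + (2.4)·(2.4) + (1.4)·(1.4) + (-2.6)·(-2.6)) / 4 = 17.2/4 = 4.3
  Sample standard deviations s_i = √(s[i,i]):
  s(X) = √(5.2) = 2.2804
  s(Y) = √(4.3) = 2.0736

Step 3 — r_{ij} = s_{ij} / (s_i · s_j):
  r[X,X] = 1 (diagonal).
  r[X,Y] = -2.1 / (2.2804 · 2.0736) = -2.1 / 4.7286 = -0.4441
  r[Y,Y] = 1 (diagonal).

R is symmetric with unit diagonal. Assembling:

R = [[1, -0.4441],
 [-0.4441, 1]]


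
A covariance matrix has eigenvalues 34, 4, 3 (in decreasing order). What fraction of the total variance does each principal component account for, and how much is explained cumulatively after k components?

Step 1 — total variance = trace(Sigma) = Σ λ_i = 34 + 4 + 3 = 41.

Step 2 — fraction explained by component i = λ_i / Σ λ:
  PC1: 34/41 = 0.8293
  PC2: 4/41 = 0.0976
  PC3: 3/41 = 0.0732

Step 3 — cumulative fraction after k components = (λ_1 + ... + λ_k) / Σ λ:
  k = 1: 34/41 = 0.8293
  k = 2: (34 + 4)/41 = 38/41 = 0.9268
  k = 3: (34 + 4 + 3)/41 = 41/41 = 1

Summary (fraction, with percent):

explained: PC1 0.8293 (82.93%), PC2 0.0976 (9.76%), PC3 0.0732 (7.32%);  cumulative: 0.8293, 0.9268, 1


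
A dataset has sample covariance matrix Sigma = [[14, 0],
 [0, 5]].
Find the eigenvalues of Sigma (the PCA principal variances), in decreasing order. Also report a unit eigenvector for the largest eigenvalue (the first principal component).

Step 1 — characteristic polynomial of 2×2 Sigma:
  det(Sigma - λI) = λ² - trace · λ + det = 0.
  trace = 14 + 5 = 19, det = 14·5 - (0)² = 70.
Step 2 — discriminant:
  Δ = trace² - 4·det = 361 - 280 = 81.
Step 3 — eigenvalues:
  λ = (trace ± √Δ)/2 = (19 ± 9)/2,
  λ_1 = 14,  λ_2 = 5.

Step 4 — unit eigenvector for λ_1: Sigma is diagonal, so its eigenvectors are the coordinate axes. λ_1 = 14 is the diagonal entry on the first coordinate axis, hence
  v_1 = (1, 0) (||v_1|| = 1).

λ_1 = 14,  λ_2 = 5;  v_1 ≈ (1, 0)


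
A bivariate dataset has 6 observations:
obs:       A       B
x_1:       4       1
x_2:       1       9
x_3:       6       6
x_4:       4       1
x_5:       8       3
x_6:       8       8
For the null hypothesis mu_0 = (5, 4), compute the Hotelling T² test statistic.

Step 1 — sample mean vector:
  mean(A) = (4 + 1 + 6 + 4 + 8 + 8) / 6 = 31/6 = 5.1667
  mean(B) = (1 + 9 + 6 + 1 + 3 + 8) / 6 = 28/6 = 4.6667
  x̄ = (5.1667, 4.6667),  deviation x̄ - mu_0 = (5.1667, 4.6667) - (5, 4) = (0.1667, 0.6667).

Step 2 — sample covariance matrix, S[i,j] = (1/(n-1)) · Σ_k (x_{k,i} - mean_i) · (x_{k,j} - mean_j), divisor n-1 = 5:
  S[A,A] = ((-1.1667)·(-1.1667) + (-4.1667)·(-4.1667) + (0.8333)·(0.8333) + (-1.1667)·(-1.1667) + (2.8333)·(2.8333) + (2.8333)·(2.8333)) / 5 = 36.8333/5 = 7.3667
  S[A,B] = ((-1.1667)·(-3.6667) + (-4.1667)·(4.3333) + (0.8333)·(1.3333) + (-1.1667)·(-3.6667) + (2.8333)·(-1.6667) + (2.8333)·(3.3333)) / 5 = -3.6667/5 = -0.7333
  S[B,B] = ((-3.6667)·(-3.6667) + (4.3333)·(4.3333) + (1.3333)·(1.3333) + (-3.6667)·(-3.6667) + (-1.6667)·(-1.6667) + (3.3333)·(3.3333)) / 5 = 61.3333/5 = 12.2667
  S = [[7.3667, -0.7333],
 [-0.7333, 12.2667]].

Step 3 — invert S. det(S) = 7.3667·12.2667 - (-0.7333)² = 89.8267.
  S^{-1} = (1/det) · [[d, -b], [-b, a]] = [[0.1366, 0.0082],
 [0.0082, 0.082]].

Step 4 — quadratic form (x̄ - mu_0)^T · S^{-1} · (x̄ - mu_0):
  S^{-1} · (x̄ - mu_0) = (0.0282, 0.056),
  (x̄ - mu_0)^T · [...] = (0.1667)·(0.0282) + (0.6667)·(0.056) = 0.0421.

Step 5 — scale by n: T² = 6 · 0.0421 = 0.2523.

T² ≈ 0.2523


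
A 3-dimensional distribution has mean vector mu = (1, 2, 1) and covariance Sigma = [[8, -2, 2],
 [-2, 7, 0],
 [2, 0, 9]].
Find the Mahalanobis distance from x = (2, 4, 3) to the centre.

Step 1 — centre the observation: (x - mu) = (1, 2, 2).

Step 2 — invert Sigma (cofactor / det for 3×3, or solve directly):
  Sigma^{-1} = [[0.1432, 0.0409, -0.0318],
 [0.0409, 0.1545, -0.0091],
 [-0.0318, -0.0091, 0.1182]].

Step 3 — form the quadratic (x - mu)^T · Sigma^{-1} · (x - mu):
  Sigma^{-1} · (x - mu) = (0.1614, 0.3318, 0.1864).
  (x - mu)^T · [Sigma^{-1} · (x - mu)] = (1)·(0.1614) + (2)·(0.3318) + (2)·(0.1864) = 1.1977.

Step 4 — take square root: d = √(1.1977) ≈ 1.0944.

d(x, mu) = √(1.1977) ≈ 1.0944


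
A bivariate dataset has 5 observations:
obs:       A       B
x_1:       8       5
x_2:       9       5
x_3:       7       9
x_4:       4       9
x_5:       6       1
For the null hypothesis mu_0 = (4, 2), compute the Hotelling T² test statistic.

Step 1 — sample mean vector:
  mean(A) = (8 + 9 + 7 + 4 + 6) / 5 = 34/5 = 6.8
  mean(B) = (5 + 5 + 9 + 9 + 1) / 5 = 29/5 = 5.8
  x̄ = (6.8, 5.8),  deviation x̄ - mu_0 = (6.8, 5.8) - (4, 2) = (2.8, 3.8).

Step 2 — sample covariance matrix, S[i,j] = (1/(n-1)) · Σ_k (x_{k,i} - mean_i) · (x_{k,j} - mean_j), divisor n-1 = 4:
  S[A,A] = ((1.2)·(1.2) + (2.2)·(2.2) + (0.2)·(0.2) + (-2.8)·(-2.8) + (-0.8)·(-0.8)) / 4 = 14.8/4 = 3.7
  S[A,B] = ((1.2)·(-0.8) + (2.2)·(-0.8) + (0.2)·(3.2) + (-2.8)·(3.2) + (-0.8)·(-4.8)) / 4 = -7.2/4 = -1.8
  S[B,B] = ((-0.8)·(-0.8) + (-0.8)·(-0.8) + (3.2)·(3.2) + (3.2)·(3.2) + (-4.8)·(-4.8)) / 4 = 44.8/4 = 11.2
  S = [[3.7, -1.8],
 [-1.8, 11.2]].

Step 3 — invert S. det(S) = 3.7·11.2 - (-1.8)² = 38.2.
  S^{-1} = (1/det) · [[d, -b], [-b, a]] = [[0.2932, 0.0471],
 [0.0471, 0.0969]].

Step 4 — quadratic form (x̄ - mu_0)^T · S^{-1} · (x̄ - mu_0):
  S^{-1} · (x̄ - mu_0) = (1, 0.5),
  (x̄ - mu_0)^T · [...] = (2.8)·(1) + (3.8)·(0.5) = 4.7.

Step 5 — scale by n: T² = 5 · 4.7 = 23.5.

T² ≈ 23.5


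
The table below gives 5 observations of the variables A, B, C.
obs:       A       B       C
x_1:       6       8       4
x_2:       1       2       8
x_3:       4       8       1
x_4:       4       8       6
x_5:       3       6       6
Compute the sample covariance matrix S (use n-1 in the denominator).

Step 1 — column means:
  mean(A) = (6 + 1 + 4 + 4 + 3) / 5 = 18/5 = 3.6
  mean(B) = (8 + 2 + 8 + 8 + 6) / 5 = 32/5 = 6.4
  mean(C) = (4 + 8 + 1 + 6 + 6) / 5 = 25/5 = 5

Step 2 — sample covariance S[i,j] = (1/(n-1)) · Σ_k (x_{k,i} - mean_i) · (x_{k,j} - mean_j), with n-1 = 4.
  S[A,A] = ((2.4)·(2.4) + (-2.6)·(-2.6) + (0.4)·(0.4) + (0.4)·(0.4) + (-0.6)·(-0.6)) / 4 = 13.2/4 = 3.3
  S[A,B] = ((2.4)·(1.6) + (-2.6)·(-4.4) + (0.4)·(1.6) + (0.4)·(1.6) + (-0.6)·(-0.4)) / 4 = 16.8/4 = 4.2
  S[A,C] = ((2.4)·(-1) + (-2.6)·(3) + (0.4)·(-4) + (0.4)·(1) + (-0.6)·(1)) / 4 = -12/4 = -3
  S[B,B] = ((1.6)·(1.6) + (-4.4)·(-4.4) + (1.6)·(1.6) + (1.6)·(1.6) + (-0.4)·(-0.4)) / 4 = 27.2/4 = 6.8
  S[B,C] = ((1.6)·(-1) + (-4.4)·(3) + (1.6)·(-4) + (1.6)·(1) + (-0.4)·(1)) / 4 = -20/4 = -5
  S[C,C] = ((-1)·(-1) + (3)·(3) + (-4)·(-4) + (1)·(1) + (1)·(1)) / 4 = 28/4 = 7

S is symmetric (S[j,i] = S[i,j]). Assembling:

S = [[3.3, 4.2, -3],
 [4.2, 6.8, -5],
 [-3, -5, 7]]


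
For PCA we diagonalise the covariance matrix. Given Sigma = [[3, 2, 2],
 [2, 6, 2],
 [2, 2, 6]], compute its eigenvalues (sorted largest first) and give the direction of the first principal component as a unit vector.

Step 1 — characteristic polynomial p(λ) = det(λI - Sigma) = λ³ - tr·λ² + c_1·λ - det, where tr = trace, c_1 = sum of the principal 2×2 minors, det = det(Sigma):
  tr = 3 + 6 + 6 = 15,
  c_1 = (3·6 - (2)²) + (3·6 - (2)²) + (6·6 - (2)²) = 14 + 14 + 32 = 60,
  det = 3·(6·6 - (2)²) - (2)·((2)·6 - (2)·(2)) + (2)·((2)·(2) - 6·(2)) = 3·(32) - (2)·(8) + (2)·(-8) = 64.
  So p(λ) = λ³ - 15λ² + 60λ - 64.
Step 2 — look for an integer root (rational root theorem: any rational root is an integer divisor of 64). Testing λ = 4:
  p(4) = 64 - 240 + 240 - 64 = 0  ✓
  Dividing out (λ - 4): p(λ) = (λ - 4)(λ² - 11λ + 16).
Step 3 — remaining eigenvalues from the quadratic λ² - 11λ + 16 = 0:
  Δ = 11² - 4·16 = 121 - 64 = 57,  λ = (11 ± √57)/2 = (11 ± 7.5498)/2 ≈ 9.2749 or 1.7251.
  Sorted: λ_1 = 9.2749,  λ_2 = 4,  λ_3 = 1.7251  (check: sum = 15 = tr ✓).

Step 4 — unit eigenvector for λ_1 ≈ 9.2749: v spans the null space of (Sigma - λ_1 I), whose rows are
  r_1 = (-6.2749, 2, 2),  r_2 = (2, -3.2749, 2),  r_3 = (2, 2, -3.2749).
  v is orthogonal to every row, so take v ∝ r_1 × r_2 = ((2)·(2) - (2)·(-3.2749), (2)·(2) - (-6.2749)·(2), (-6.2749)·(-3.2749) - (2)·(2)) ≈ (10.5498, 16.5498, 16.5498).
  Let u = (10.5498, 16.5498, 16.5498).
  ||u|| = √((10.5498)² + (16.5498)² + (16.5498)²) = √(659.093) ≈ 25.6728,  v_1 = u/||u|| ≈ (0.4109, 0.6446, 0.6446) (||v_1|| = 1).

λ_1 = 9.2749,  λ_2 = 4,  λ_3 = 1.7251;  v_1 ≈ (0.4109, 0.6446, 0.6446)


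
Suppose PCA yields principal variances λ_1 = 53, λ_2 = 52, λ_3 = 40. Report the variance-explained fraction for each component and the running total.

Step 1 — total variance = trace(Sigma) = Σ λ_i = 53 + 52 + 40 = 145.

Step 2 — fraction explained by component i = λ_i / Σ λ:
  PC1: 53/145 = 0.3655
  PC2: 52/145 = 0.3586
  PC3: 40/145 = 0.2759

Step 3 — cumulative fraction after k components = (λ_1 + ... + λ_k) / Σ λ:
  k = 1: 53/145 = 0.3655
  k = 2: (53 + 52)/145 = 105/145 = 0.7241
  k = 3: (53 + 52 + 40)/145 = 145/145 = 1

Summary (fraction, with percent):

explained: PC1 0.3655 (36.55%), PC2 0.3586 (35.86%), PC3 0.2759 (27.59%);  cumulative: 0.3655, 0.7241, 1


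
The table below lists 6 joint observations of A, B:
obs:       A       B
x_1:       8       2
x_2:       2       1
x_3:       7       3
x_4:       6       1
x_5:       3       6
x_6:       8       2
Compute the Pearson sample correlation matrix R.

Step 1 — column means:
  mean(A) = (8 + 2 + 7 + 6 + 3 + 8) / 6 = 34/6 = 5.6667
  mean(B) = (2 + 1 + 3 + 1 + 6 + 2) / 6 = 15/6 = 2.5

Step 2 — sample variances and covariances s[i,j] = (1/(n-1)) · Σ_k (x_{k,i} - mean_i) · (x_{k,j} - mean_j), with n-1 = 5:
  s[A,A] = ((2.3333)·(2.3333) + (-3.6667)·(-3.6667) + (1.3333)·(1.3333) + (0.3333)·(0.3333) + (-2.6667)·(-2.6667) + (2.3333)·(2.3333)) / 5 = 33.3333/5 = 6.6667
  s[A,B] = ((2.3333)·(-0.5) + (-3.6667)·(-1.5) + (1.3333)·(0.5) + (0.3333)·(-1.5) + (-2.6667)·(3.5) + (2.3333)·(-0.5)) / 5 = -6/5 = -1.2
  s[B,B] = ((-0.5)·(-0.5) + (-1.5)·(-1.5) + (0.5)·(0.5) + (-1.5)·(-1.5) + (3.5)·(3.5) + (-0.5)·(-0.5)) / 5 = 17.5/5 = 3.5
  Sample standard deviations s_i = √(s[i,i]):
  s(A) = √(6.6667) = 2.582
  s(B) = √(3.5) = 1.8708

Step 3 — r_{ij} = s_{ij} / (s_i · s_j):
  r[A,A] = 1 (diagonal).
  r[A,B] = -1.2 / (2.582 · 1.8708) = -1.2 / 4.8305 = -0.2484
  r[B,B] = 1 (diagonal).

R is symmetric with unit diagonal. Assembling:

R = [[1, -0.2484],
 [-0.2484, 1]]


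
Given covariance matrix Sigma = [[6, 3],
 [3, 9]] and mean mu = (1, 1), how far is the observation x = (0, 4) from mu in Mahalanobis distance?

Step 1 — centre the observation: (x - mu) = (-1, 3).

Step 2 — invert Sigma. det(Sigma) = 6·9 - (3)² = 45.
  Sigma^{-1} = (1/det) · [[d, -b], [-b, a]] = [[0.2, -0.0667],
 [-0.0667, 0.1333]].

Step 3 — form the quadratic (x - mu)^T · Sigma^{-1} · (x - mu):
  Sigma^{-1} · (x - mu) = (-0.4, 0.4667).
  (x - mu)^T · [Sigma^{-1} · (x - mu)] = (-1)·(-0.4) + (3)·(0.4667) = 1.8.

Step 4 — take square root: d = √(1.8) ≈ 1.3416.

d(x, mu) = √(1.8) ≈ 1.3416


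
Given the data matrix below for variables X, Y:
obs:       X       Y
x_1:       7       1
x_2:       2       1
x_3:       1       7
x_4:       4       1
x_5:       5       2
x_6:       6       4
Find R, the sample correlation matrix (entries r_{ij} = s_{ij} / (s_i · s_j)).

Step 1 — column means:
  mean(X) = (7 + 2 + 1 + 4 + 5 + 6) / 6 = 25/6 = 4.1667
  mean(Y) = (1 + 1 + 7 + 1 + 2 + 4) / 6 = 16/6 = 2.6667

Step 2 — sample variances and covariances s[i,j] = (1/(n-1)) · Σ_k (x_{k,i} - mean_i) · (x_{k,j} - mean_j), with n-1 = 5:
  s[X,X] = ((2.8333)·(2.8333) + (-2.1667)·(-2.1667) + (-3.1667)·(-3.1667) + (-0.1667)·(-0.1667) + (0.8333)·(0.8333) + (1.8333)·(1.8333)) / 5 = 26.8333/5 = 5.3667
  s[X,Y] = ((2.8333)·(-1.6667) + (-2.1667)·(-1.6667) + (-3.1667)·(4.3333) + (-0.1667)·(-1.6667) + (0.8333)·(-0.6667) + (1.8333)·(1.3333)) / 5 = -12.6667/5 = -2.5333
  s[Y,Y] = ((-1.6667)·(-1.6667) + (-1.6667)·(-1.6667) + (4.3333)·(4.3333) + (-1.6667)·(-1.6667) + (-0.6667)·(-0.6667) + (1.3333)·(1.3333)) / 5 = 29.3333/5 = 5.8667
  Sample standard deviations s_i = √(s[i,i]):
  s(X) = √(5.3667) = 2.3166
  s(Y) = √(5.8667) = 2.4221

Step 3 — r_{ij} = s_{ij} / (s_i · s_j):
  r[X,X] = 1 (diagonal).
  r[X,Y] = -2.5333 / (2.3166 · 2.4221) = -2.5333 / 5.6111 = -0.4515
  r[Y,Y] = 1 (diagonal).

R is symmetric with unit diagonal. Assembling:

R = [[1, -0.4515],
 [-0.4515, 1]]


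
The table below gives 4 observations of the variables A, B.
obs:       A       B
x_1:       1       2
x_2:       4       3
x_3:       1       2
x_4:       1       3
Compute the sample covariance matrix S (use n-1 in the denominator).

Step 1 — column means:
  mean(A) = (1 + 4 + 1 + 1) / 4 = 7/4 = 1.75
  mean(B) = (2 + 3 + 2 + 3) / 4 = 10/4 = 2.5

Step 2 — sample covariance S[i,j] = (1/(n-1)) · Σ_k (x_{k,i} - mean_i) · (x_{k,j} - mean_j), with n-1 = 3.
  S[A,A] = ((-0.75)·(-0.75) + (2.25)·(2.25) + (-0.75)·(-0.75) + (-0.75)·(-0.75)) / 3 = 6.75/3 = 2.25
  S[A,B] = ((-0.75)·(-0.5) + (2.25)·(0.5) + (-0.75)·(-0.5) + (-0.75)·(0.5)) / 3 = 1.5/3 = 0.5
  S[B,B] = ((-0.5)·(-0.5) + (0.5)·(0.5) + (-0.5)·(-0.5) + (0.5)·(0.5)) / 3 = 1/3 = 0.3333

S is symmetric (S[j,i] = S[i,j]). Assembling:

S = [[2.25, 0.5],
 [0.5, 0.3333]]


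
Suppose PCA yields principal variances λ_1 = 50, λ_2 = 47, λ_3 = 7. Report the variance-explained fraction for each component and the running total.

Step 1 — total variance = trace(Sigma) = Σ λ_i = 50 + 47 + 7 = 104.

Step 2 — fraction explained by component i = λ_i / Σ λ:
  PC1: 50/104 = 0.4808
  PC2: 47/104 = 0.4519
  PC3: 7/104 = 0.0673

Step 3 — cumulative fraction after k components = (λ_1 + ... + λ_k) / Σ λ:
  k = 1: 50/104 = 0.4808
  k = 2: (50 + 47)/104 = 97/104 = 0.9327
  k = 3: (50 + 47 + 7)/104 = 104/104 = 1

Summary (fraction, with percent):

explained: PC1 0.4808 (48.08%), PC2 0.4519 (45.19%), PC3 0.0673 (6.73%);  cumulative: 0.4808, 0.9327, 1


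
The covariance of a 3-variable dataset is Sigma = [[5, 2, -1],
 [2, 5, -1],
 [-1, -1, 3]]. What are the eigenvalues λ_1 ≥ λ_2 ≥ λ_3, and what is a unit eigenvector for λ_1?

Step 1 — characteristic polynomial p(λ) = det(λI - Sigma) = λ³ - tr·λ² + c_1·λ - det, where tr = trace, c_1 = sum of the principal 2×2 minors, det = det(Sigma):
  tr = 5 + 5 + 3 = 13,
  c_1 = (5·5 - (2)²) + (5·3 - (-1)²) + (5·3 - (-1)²) = 21 + 14 + 14 = 49,
  det = 5·(5·3 - (-1)²) - (2)·((2)·3 - (-1)·(-1)) + (-1)·((2)·(-1) - 5·(-1)) = 5·(14) - (2)·(5) + (-1)·(3) = 57.
  So p(λ) = λ³ - 13λ² + 49λ - 57.
Step 2 — look for an integer root (rational root theorem: any rational root is an integer divisor of 57). Testing λ = 3:
  p(3) = 27 - 117 + 147 - 57 = 0  ✓
  Dividing out (λ - 3): p(λ) = (λ - 3)(λ² - 10λ + 19).
Step 3 — remaining eigenvalues from the quadratic λ² - 10λ + 19 = 0:
  Δ = 10² - 4·19 = 100 - 76 = 24,  λ = (10 ± √24)/2 = (10 ± 4.899)/2 ≈ 7.4495 or 2.5505.
  Sorted: λ_1 = 7.4495,  λ_2 = 3,  λ_3 = 2.5505  (check: sum = 13 = tr ✓).

Step 4 — unit eigenvector for λ_1 ≈ 7.4495: v spans the null space of (Sigma - λ_1 I), whose rows are
  r_1 = (-2.4495, 2, -1),  r_2 = (2, -2.4495, -1),  r_3 = (-1, -1, -4.4495).
  v is orthogonal to every row, so take v ∝ r_1 × r_2 = ((2)·(-1) - (-1)·(-2.4495), (-1)·(2) - (-2.4495)·(-1), (-2.4495)·(-2.4495) - (2)·(2)) ≈ (-4.4495, -4.4495, 2).
  Rescale (multiply by -1 so the first nonzero entry is positive): u = (4.4495, 4.4495, -2).
  ||u|| = √((4.4495)² + (4.4495)² + (-2)²) = √(43.5959) ≈ 6.6027,  v_1 = u/||u|| ≈ (0.6739, 0.6739, -0.3029) (||v_1|| = 1).

λ_1 = 7.4495,  λ_2 = 3,  λ_3 = 2.5505;  v_1 ≈ (0.6739, 0.6739, -0.3029)


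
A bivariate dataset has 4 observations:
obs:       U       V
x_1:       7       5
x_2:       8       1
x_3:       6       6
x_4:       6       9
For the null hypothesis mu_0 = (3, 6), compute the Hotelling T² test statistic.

Step 1 — sample mean vector:
  mean(U) = (7 + 8 + 6 + 6) / 4 = 27/4 = 6.75
  mean(V) = (5 + 1 + 6 + 9) / 4 = 21/4 = 5.25
  x̄ = (6.75, 5.25),  deviation x̄ - mu_0 = (6.75, 5.25) - (3, 6) = (3.75, -0.75).

Step 2 — sample covariance matrix, S[i,j] = (1/(n-1)) · Σ_k (x_{k,i} - mean_i) · (x_{k,j} - mean_j), divisor n-1 = 3:
  S[U,U] = ((0.25)·(0.25) + (1.25)·(1.25) + (-0.75)·(-0.75) + (-0.75)·(-0.75)) / 3 = 2.75/3 = 0.9167
  S[U,V] = ((0.25)·(-0.25) + (1.25)·(-4.25) + (-0.75)·(0.75) + (-0.75)·(3.75)) / 3 = -8.75/3 = -2.9167
  S[V,V] = ((-0.25)·(-0.25) + (-4.25)·(-4.25) + (0.75)·(0.75) + (3.75)·(3.75)) / 3 = 32.75/3 = 10.9167
  S = [[0.9167, -2.9167],
 [-2.9167, 10.9167]].

Step 3 — invert S. det(S) = 0.9167·10.9167 - (-2.9167)² = 1.5.
  S^{-1} = (1/det) · [[d, -b], [-b, a]] = [[7.2778, 1.9444],
 [1.9444, 0.6111]].

Step 4 — quadratic form (x̄ - mu_0)^T · S^{-1} · (x̄ - mu_0):
  S^{-1} · (x̄ - mu_0) = (25.8333, 6.8333),
  (x̄ - mu_0)^T · [...] = (3.75)·(25.8333) + (-0.75)·(6.8333) = 91.75.

Step 5 — scale by n: T² = 4 · 91.75 = 367.

T² ≈ 367


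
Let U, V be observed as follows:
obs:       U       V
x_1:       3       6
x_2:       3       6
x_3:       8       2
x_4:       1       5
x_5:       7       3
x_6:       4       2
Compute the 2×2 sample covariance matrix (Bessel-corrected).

Step 1 — column means:
  mean(U) = (3 + 3 + 8 + 1 + 7 + 4) / 6 = 26/6 = 4.3333
  mean(V) = (6 + 6 + 2 + 5 + 3 + 2) / 6 = 24/6 = 4

Step 2 — sample covariance S[i,j] = (1/(n-1)) · Σ_k (x_{k,i} - mean_i) · (x_{k,j} - mean_j), with n-1 = 5.
  S[U,U] = ((-1.3333)·(-1.3333) + (-1.3333)·(-1.3333) + (3.6667)·(3.6667) + (-3.3333)·(-3.3333) + (2.6667)·(2.6667) + (-0.3333)·(-0.3333)) / 5 = 35.3333/5 = 7.0667
  S[U,V] = ((-1.3333)·(2) + (-1.3333)·(2) + (3.6667)·(-2) + (-3.3333)·(1) + (2.6667)·(-1) + (-0.3333)·(-2)) / 5 = -18/5 = -3.6
  S[V,V] = ((2)·(2) + (2)·(2) + (-2)·(-2) + (1)·(1) + (-1)·(-1) + (-2)·(-2)) / 5 = 18/5 = 3.6

S is symmetric (S[j,i] = S[i,j]). Assembling:

S = [[7.0667, -3.6],
 [-3.6, 3.6]]


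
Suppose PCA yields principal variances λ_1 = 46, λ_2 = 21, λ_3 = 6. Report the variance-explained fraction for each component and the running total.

Step 1 — total variance = trace(Sigma) = Σ λ_i = 46 + 21 + 6 = 73.

Step 2 — fraction explained by component i = λ_i / Σ λ:
  PC1: 46/73 = 0.6301
  PC2: 21/73 = 0.2877
  PC3: 6/73 = 0.0822

Step 3 — cumulative fraction after k components = (λ_1 + ... + λ_k) / Σ λ:
  k = 1: 46/73 = 0.6301
  k = 2: (46 + 21)/73 = 67/73 = 0.9178
  k = 3: (46 + 21 + 6)/73 = 73/73 = 1

Summary (fraction, with percent):

explained: PC1 0.6301 (63.01%), PC2 0.2877 (28.77%), PC3 0.0822 (8.22%);  cumulative: 0.6301, 0.9178, 1


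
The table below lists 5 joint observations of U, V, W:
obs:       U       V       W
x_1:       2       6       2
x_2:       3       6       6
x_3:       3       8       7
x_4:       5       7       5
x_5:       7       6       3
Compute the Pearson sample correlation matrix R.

Step 1 — column means:
  mean(U) = (2 + 3 + 3 + 5 + 7) / 5 = 20/5 = 4
  mean(V) = (6 + 6 + 8 + 7 + 6) / 5 = 33/5 = 6.6
  mean(W) = (2 + 6 + 7 + 5 + 3) / 5 = 23/5 = 4.6

Step 2 — sample variances and covariances s[i,j] = (1/(n-1)) · Σ_k (x_{k,i} - mean_i) · (x_{k,j} - mean_j), with n-1 = 4:
  s[U,U] = ((-2)·(-2) + (-1)·(-1) + (-1)·(-1) + (1)·(1) + (3)·(3)) / 4 = 16/4 = 4
  s[U,V] = ((-2)·(-0.6) + (-1)·(-0.6) + (-1)·(1.4) + (1)·(0.4) + (3)·(-0.6)) / 4 = -1/4 = -0.25
  s[U,W] = ((-2)·(-2.6) + (-1)·(1.4) + (-1)·(2.4) + (1)·(0.4) + (3)·(-1.6)) / 4 = -3/4 = -0.75
  s[V,V] = ((-0.6)·(-0.6) + (-0.6)·(-0.6) + (1.4)·(1.4) + (0.4)·(0.4) + (-0.6)·(-0.6)) / 4 = 3.2/4 = 0.8
  s[V,W] = ((-0.6)·(-2.6) + (-0.6)·(1.4) + (1.4)·(2.4) + (0.4)·(0.4) + (-0.6)·(-1.6)) / 4 = 5.2/4 = 1.3
  s[W,W] = ((-2.6)·(-2.6) + (1.4)·(1.4) + (2.4)·(2.4) + (0.4)·(0.4) + (-1.6)·(-1.6)) / 4 = 17.2/4 = 4.3
  Sample standard deviations s_i = √(s[i,i]):
  s(U) = √(4) = 2
  s(V) = √(0.8) = 0.8944
  s(W) = √(4.3) = 2.0736

Step 3 — r_{ij} = s_{ij} / (s_i · s_j):
  r[U,U] = 1 (diagonal).
  r[U,V] = -0.25 / (2 · 0.8944) = -0.25 / 1.7889 = -0.1398
  r[U,W] = -0.75 / (2 · 2.0736) = -0.75 / 4.1473 = -0.1808
  r[V,V] = 1 (diagonal).
  r[V,W] = 1.3 / (0.8944 · 2.0736) = 1.3 / 1.8547 = 0.7009
  r[W,W] = 1 (diagonal).

R is symmetric with unit diagonal. Assembling:

R = [[1, -0.1398, -0.1808],
 [-0.1398, 1, 0.7009],
 [-0.1808, 0.7009, 1]]


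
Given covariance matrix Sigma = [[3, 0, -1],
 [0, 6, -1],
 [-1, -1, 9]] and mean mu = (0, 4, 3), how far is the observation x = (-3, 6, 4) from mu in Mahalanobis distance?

Step 1 — centre the observation: (x - mu) = (-3, 2, 1).

Step 2 — invert Sigma (cofactor / det for 3×3, or solve directly):
  Sigma^{-1} = [[0.3464, 0.0065, 0.0392],
 [0.0065, 0.1699, 0.0196],
 [0.0392, 0.0196, 0.1176]].

Step 3 — form the quadratic (x - mu)^T · Sigma^{-1} · (x - mu):
  Sigma^{-1} · (x - mu) = (-0.9869, 0.3399, 0.0392).
  (x - mu)^T · [Sigma^{-1} · (x - mu)] = (-3)·(-0.9869) + (2)·(0.3399) + (1)·(0.0392) = 3.6797.

Step 4 — take square root: d = √(3.6797) ≈ 1.9183.

d(x, mu) = √(3.6797) ≈ 1.9183
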